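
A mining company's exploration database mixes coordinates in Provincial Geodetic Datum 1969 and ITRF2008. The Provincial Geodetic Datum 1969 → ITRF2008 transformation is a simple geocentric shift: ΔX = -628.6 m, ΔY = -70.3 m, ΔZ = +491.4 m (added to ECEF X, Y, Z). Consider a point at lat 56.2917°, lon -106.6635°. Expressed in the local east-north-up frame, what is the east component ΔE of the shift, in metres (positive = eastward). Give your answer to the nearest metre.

ΔE = -582 m

The local east axis at (φ, λ) is (−sin λ, cos λ, 0), so ΔE = −sin(-106.6635°)·(-628.6) + cos(-106.6635°)·(-70.3) = -582.04 m.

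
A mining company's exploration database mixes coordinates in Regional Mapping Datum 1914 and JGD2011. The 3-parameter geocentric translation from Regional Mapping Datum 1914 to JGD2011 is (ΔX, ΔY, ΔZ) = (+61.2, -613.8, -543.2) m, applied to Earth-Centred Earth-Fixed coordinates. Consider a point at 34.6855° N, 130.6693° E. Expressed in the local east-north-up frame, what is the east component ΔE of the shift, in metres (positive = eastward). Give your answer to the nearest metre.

ΔE = 354 m

The local east axis at (φ, λ) is (−sin λ, cos λ, 0), so ΔE = −sin(130.6693°)·61.2 + cos(130.6693°)·(-613.8) = 353.59 m.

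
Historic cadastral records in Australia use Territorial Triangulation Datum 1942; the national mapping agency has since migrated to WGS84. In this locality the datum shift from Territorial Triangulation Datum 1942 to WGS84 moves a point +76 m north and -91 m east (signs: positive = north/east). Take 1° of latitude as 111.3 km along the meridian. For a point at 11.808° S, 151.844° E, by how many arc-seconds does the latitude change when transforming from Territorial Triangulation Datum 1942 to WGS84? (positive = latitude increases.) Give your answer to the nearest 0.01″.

Δφ = 2.46″

1° of latitude = 111.3 km, so Δφ = 76.0 / 111300 = 0.0006828° = 2.458″.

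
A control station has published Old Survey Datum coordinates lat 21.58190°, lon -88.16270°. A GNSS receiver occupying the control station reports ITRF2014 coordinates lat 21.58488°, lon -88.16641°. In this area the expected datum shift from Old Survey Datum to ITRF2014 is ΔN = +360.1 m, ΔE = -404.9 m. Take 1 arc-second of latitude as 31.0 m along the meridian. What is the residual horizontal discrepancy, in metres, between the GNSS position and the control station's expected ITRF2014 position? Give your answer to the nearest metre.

34 m

Observed coordinate differences: Δφ = +0.00298°, Δλ = -0.00371°.
Converting to metres (1° lat = 111600 m, cos φ = 0.929893): observed ΔN = 332.6 m, observed ΔE = -385.0 m.
Subtracting the expected shift leaves a residual of 332.6 − (360.1) = -27.5 m north and -385.0 − (-404.9) = 19.9 m east.
Residual distance = √((-27.5)² + 19.9²) = 34.0 m.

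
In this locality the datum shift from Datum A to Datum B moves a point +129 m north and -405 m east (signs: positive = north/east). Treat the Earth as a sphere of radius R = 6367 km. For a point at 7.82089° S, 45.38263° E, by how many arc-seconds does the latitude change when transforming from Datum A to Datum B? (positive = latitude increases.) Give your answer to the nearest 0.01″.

On a sphere of radius R, 1 rad of latitude = R, so Δφ = ΔN / R = 129.0 / 6367000 = 2.0261e-05 rad = 4.179″.

Δφ = 4.18″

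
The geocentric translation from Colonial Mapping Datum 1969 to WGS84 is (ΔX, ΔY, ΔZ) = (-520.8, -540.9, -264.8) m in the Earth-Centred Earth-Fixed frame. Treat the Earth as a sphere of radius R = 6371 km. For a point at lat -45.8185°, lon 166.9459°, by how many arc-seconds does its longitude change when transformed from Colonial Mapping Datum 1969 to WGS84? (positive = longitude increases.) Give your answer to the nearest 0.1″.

Δλ = 29.9″

sin φ = -0.717136, cos φ = 0.696934, sin λ = 0.225871, cos λ = -0.974157.
East component: ΔE = −sin λ·ΔX + cos λ·ΔY = −(0.225871)(-520.8) + (-0.974157)(-540.9) = 644.56 m.
1° of latitude spans πR/180 = 111195 m; at latitude φ, 1° of longitude spans that × cos φ = 77495.5 m, so Δλ = 644.56 / 77495.5 × 3600 = 29.942″.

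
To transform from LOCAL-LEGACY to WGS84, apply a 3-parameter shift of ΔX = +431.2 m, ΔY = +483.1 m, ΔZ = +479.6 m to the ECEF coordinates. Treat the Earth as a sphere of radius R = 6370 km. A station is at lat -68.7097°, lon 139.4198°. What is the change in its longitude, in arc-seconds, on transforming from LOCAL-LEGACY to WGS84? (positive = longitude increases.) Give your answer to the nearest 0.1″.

Δλ = -57.7″

sin φ = -0.931753, cos φ = 0.363093, sin λ = 0.650512, cos λ = -0.759496.
East component: ΔE = −sin λ·ΔX + cos λ·ΔY = −(0.650512)(431.2) + (-0.759496)(483.1) = -647.41 m.
1° of latitude spans πR/180 = 111177 m; at latitude φ, 1° of longitude spans that × cos φ = 40367.8 m, so Δλ = -647.41 / 40367.8 × 3600 = -57.736″.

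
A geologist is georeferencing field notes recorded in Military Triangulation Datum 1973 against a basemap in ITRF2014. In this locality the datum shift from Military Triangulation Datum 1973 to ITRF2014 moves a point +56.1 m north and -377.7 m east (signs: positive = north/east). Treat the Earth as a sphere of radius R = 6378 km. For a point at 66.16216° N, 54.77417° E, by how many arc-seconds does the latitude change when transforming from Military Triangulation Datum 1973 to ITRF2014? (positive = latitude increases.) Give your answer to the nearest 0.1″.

Δφ = 1.8″

On a sphere of radius R, 1 rad of latitude = R, so Δφ = ΔN / R = 56.1 / 6378000 = 8.7959e-06 rad = 1.814″.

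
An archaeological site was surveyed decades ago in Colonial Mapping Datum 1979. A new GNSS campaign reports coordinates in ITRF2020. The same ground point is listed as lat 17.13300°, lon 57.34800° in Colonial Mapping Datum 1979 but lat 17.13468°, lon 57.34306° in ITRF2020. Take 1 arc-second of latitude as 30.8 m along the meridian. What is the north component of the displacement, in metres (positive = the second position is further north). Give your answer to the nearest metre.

Δφ = 17.13468° − 17.13300° = +0.00168°; Δλ = 57.34306° − 57.34800° = -0.00494°.
1° of latitude = 3600 × 30.80 = 110880 m.
ΔN = Δφ × 110880 = 186.3 m; ΔE = Δλ × 110880 × cos(17.13300°) = -0.00494 × 110880 × 0.955624 = -523.4 m.

ΔN = 186 m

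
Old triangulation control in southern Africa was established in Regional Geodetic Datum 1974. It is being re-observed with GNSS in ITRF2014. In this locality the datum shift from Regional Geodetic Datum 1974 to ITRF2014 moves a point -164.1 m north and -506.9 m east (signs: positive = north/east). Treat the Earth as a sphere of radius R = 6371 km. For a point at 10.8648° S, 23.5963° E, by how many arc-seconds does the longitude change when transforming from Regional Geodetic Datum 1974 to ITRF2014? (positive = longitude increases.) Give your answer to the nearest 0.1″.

At latitude -10.8648°, cos φ = 0.982075.
One radian of longitude at latitude φ spans R cos φ, so Δλ = ΔE / (R cos φ) = -506.9 / (6371000 × 0.982075) = -8.1016e-05 rad = -16.711″.

Δλ = -16.7″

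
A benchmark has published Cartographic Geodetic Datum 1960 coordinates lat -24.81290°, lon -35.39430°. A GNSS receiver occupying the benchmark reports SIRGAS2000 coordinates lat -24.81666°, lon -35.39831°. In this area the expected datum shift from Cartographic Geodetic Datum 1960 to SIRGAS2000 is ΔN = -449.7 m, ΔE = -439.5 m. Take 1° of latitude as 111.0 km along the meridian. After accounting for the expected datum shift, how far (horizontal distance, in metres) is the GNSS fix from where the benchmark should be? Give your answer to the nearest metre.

48 m

Observed coordinate differences: Δφ = -0.00376°, Δλ = -0.00401°.
Converting to metres (1° lat = 111000 m, cos φ = 0.907683): observed ΔN = -417.4 m, observed ΔE = -404.0 m.
Subtracting the expected shift leaves a residual of -417.4 − (-449.7) = 32.3 m north and -404.0 − (-439.5) = 35.5 m east.
Residual distance = √(32.3² + 35.5²) = 48.0 m.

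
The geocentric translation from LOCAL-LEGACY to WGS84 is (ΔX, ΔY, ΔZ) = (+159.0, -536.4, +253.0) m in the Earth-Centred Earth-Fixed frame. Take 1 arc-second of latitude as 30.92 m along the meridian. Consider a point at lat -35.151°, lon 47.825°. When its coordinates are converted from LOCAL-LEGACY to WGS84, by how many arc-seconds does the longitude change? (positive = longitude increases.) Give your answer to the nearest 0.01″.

sin φ = -0.575733, cos φ = 0.817638, sin λ = 0.741098, cos λ = 0.671397.
East component: ΔE = −sin λ·ΔX + cos λ·ΔY = −(0.741098)(159.0) + (0.671397)(-536.4) = -477.97 m.
1° of latitude spans 3600 × 30.92 = 111312 m; at latitude φ, 1° of longitude spans that × cos φ = 91012.9 m, so Δλ = -477.97 / 91012.9 × 3600 = -18.906″.

Δλ = -18.91″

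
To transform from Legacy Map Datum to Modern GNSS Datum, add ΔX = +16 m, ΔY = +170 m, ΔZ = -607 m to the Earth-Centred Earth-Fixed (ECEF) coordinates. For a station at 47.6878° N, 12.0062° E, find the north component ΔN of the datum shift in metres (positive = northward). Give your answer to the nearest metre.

ΔN = -446 m

The local north axis is (−sin φ cos λ, −sin φ sin λ, cos φ), giving ΔN = -11.573 − 26.150 − 408.614 = -446.34 m.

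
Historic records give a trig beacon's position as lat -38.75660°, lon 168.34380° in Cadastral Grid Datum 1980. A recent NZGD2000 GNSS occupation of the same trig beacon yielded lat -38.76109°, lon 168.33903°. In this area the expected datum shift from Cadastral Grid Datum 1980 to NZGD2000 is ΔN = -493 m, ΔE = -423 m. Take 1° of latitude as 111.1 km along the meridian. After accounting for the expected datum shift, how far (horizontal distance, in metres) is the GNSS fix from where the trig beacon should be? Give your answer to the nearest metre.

11 m

Observed coordinate differences: Δφ = -0.00449°, Δλ = -0.00477°.
Converting to metres (1° lat = 111100 m, cos φ = 0.779812): observed ΔN = -498.8 m, observed ΔE = -413.3 m.
Subtracting the expected shift leaves a residual of -498.8 − (-493) = -5.8 m north and -413.3 − (-423) = 9.7 m east.
Residual distance = √((-5.8)² + 9.7²) = 11.4 m.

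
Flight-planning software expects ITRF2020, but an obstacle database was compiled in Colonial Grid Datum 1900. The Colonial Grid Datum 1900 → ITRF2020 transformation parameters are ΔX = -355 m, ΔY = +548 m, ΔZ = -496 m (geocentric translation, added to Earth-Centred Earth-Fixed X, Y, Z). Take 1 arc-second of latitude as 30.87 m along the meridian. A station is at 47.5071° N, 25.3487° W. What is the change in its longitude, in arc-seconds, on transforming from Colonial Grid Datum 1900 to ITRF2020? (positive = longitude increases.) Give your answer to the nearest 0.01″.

sin φ = 0.737361, cos φ = 0.675499, sin λ = -0.428126, cos λ = 0.903719.
East component: ΔE = −sin λ·ΔX + cos λ·ΔY = −(-0.428126)(-355) + (0.903719)(548) = 343.25 m.
1° of latitude spans 3600 × 30.87 = 111132 m; at latitude φ, 1° of longitude spans that × cos φ = 75069.5 m, so Δλ = 343.25 / 75069.5 × 3600 = 16.461″.

Δλ = 16.46″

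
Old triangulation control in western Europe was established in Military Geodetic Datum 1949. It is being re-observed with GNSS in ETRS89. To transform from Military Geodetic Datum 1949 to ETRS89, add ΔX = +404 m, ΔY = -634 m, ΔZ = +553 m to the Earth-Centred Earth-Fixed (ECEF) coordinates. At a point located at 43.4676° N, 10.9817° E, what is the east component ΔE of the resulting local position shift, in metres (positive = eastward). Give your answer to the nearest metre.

ΔE = -699 m

The local east axis at (φ, λ) is (−sin λ, cos λ, 0), so ΔE = −sin(10.9817°)·404 + cos(10.9817°)·(-634) = -699.35 m.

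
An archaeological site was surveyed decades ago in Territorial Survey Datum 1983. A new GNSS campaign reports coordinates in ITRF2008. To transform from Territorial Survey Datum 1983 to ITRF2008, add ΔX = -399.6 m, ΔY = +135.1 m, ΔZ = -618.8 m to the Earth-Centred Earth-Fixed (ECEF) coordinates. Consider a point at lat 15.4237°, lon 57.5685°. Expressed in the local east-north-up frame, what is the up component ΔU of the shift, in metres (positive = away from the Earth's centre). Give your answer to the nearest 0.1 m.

ΔU = -261.2 m

At φ = 15.4237°, λ = 57.5685°: sin φ = 0.265955, cos φ = 0.963985, sin λ = 0.844033, cos λ = 0.536291.
ΔU = cos φ cos λ·ΔX + cos φ sin λ·ΔY + sin φ·ΔZ = (0.963985)(0.536291)(-399.6) + (0.963985)(0.844033)(135.1) + (0.265955)(-618.8) = -261.23 m.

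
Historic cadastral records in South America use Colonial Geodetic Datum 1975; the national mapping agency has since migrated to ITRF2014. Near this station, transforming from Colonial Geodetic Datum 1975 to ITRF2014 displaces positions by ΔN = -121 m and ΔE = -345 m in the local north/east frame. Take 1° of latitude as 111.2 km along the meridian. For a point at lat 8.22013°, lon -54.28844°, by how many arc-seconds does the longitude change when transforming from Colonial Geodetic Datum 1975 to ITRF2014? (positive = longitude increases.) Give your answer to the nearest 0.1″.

Δλ = -11.3″

At latitude 8.22013°, cos φ = 0.989726.
1° of longitude at this latitude = 111.2 × cos φ = 110.06 km, so Δλ = -345.0 / 110057.5 = -0.0031347° = -11.285″.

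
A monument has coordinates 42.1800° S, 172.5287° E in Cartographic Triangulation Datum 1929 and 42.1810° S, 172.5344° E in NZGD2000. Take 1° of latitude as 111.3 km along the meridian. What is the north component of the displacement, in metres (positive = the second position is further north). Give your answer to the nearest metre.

ΔN = -111 m

Δφ = -42.1810° − -42.1800° = -0.0010°; Δλ = 172.5344° − 172.5287° = +0.0057°.
ΔN = Δφ × 111300 = -111.3 m; ΔE = Δλ × 111300 × cos(-42.1800°) = +0.0057 × 111300 × 0.741039 = 470.1 m.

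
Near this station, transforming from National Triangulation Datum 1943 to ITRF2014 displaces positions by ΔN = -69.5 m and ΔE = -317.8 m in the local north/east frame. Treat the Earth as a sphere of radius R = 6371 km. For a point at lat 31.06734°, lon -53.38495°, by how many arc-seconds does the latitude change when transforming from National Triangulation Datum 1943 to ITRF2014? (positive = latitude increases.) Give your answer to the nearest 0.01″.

On a sphere of radius R, 1 rad of latitude = R, so Δφ = ΔN / R = -69.5 / 6371000 = -1.0909e-05 rad = -2.250″.

Δφ = -2.25″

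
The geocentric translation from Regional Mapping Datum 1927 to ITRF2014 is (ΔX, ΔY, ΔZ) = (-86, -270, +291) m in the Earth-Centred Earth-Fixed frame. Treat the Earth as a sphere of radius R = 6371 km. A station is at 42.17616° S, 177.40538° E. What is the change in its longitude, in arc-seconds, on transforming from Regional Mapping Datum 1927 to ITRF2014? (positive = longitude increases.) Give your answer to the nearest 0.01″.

sin φ = -0.671412, cos φ = 0.741084, sin λ = 0.045269, cos λ = -0.998975.
East component: ΔE = −sin λ·ΔX + cos λ·ΔY = −(0.045269)(-86) + (-0.998975)(-270) = 273.62 m.
1° of latitude spans πR/180 = 111195 m; at latitude φ, 1° of longitude spans that × cos φ = 82404.8 m, so Δλ = 273.62 / 82404.8 × 3600 = 11.953″.

Δλ = 11.95″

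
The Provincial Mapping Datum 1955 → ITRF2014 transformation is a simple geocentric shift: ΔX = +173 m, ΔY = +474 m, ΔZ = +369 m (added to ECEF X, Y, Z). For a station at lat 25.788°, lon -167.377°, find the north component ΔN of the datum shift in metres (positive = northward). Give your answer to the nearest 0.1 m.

ΔN = 450.8 m

The local north axis is (−sin φ cos λ, −sin φ sin λ, cos φ), giving ΔN = 73.443 + 45.064 + 332.251 = 450.76 m.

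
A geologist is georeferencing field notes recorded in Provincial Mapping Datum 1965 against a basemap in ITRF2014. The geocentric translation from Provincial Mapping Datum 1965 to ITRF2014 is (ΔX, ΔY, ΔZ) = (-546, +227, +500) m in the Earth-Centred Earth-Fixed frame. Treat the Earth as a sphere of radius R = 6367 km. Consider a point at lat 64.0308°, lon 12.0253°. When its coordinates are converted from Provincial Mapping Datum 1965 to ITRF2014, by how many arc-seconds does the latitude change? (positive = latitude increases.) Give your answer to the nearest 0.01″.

sin φ = 0.899030, cos φ = 0.437888, sin λ = 0.208344, cos λ = 0.978056.
North component: ΔN = −sin φ cos λ·ΔX − sin φ sin λ·ΔY + cos φ·ΔZ = −(0.899030)(0.978056)(-546) − (0.899030)(0.208344)(227) + (0.437888)(500) = 656.52 m.
1° of latitude spans πR/180 = 111125 m, so Δφ = 656.52 / 111125 × 3600 = 21.269″.

Δφ = 21.27″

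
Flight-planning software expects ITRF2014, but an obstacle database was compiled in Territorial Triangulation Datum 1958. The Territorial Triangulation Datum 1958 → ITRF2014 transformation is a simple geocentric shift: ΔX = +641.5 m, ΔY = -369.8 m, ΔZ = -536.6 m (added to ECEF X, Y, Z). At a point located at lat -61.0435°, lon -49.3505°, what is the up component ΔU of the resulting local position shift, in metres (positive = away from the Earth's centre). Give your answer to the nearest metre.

The local up (radial) axis is (cos φ cos λ, cos φ sin λ, sin φ), giving ΔU = 202.321 + 135.837 + 469.518 = 807.68 m.

ΔU = 808 m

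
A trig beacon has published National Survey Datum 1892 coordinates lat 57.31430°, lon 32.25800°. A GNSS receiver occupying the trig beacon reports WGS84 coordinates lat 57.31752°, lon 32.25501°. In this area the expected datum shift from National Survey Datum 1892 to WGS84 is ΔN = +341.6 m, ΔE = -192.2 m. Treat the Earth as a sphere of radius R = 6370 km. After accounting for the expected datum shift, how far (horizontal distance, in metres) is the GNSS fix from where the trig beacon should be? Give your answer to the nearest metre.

Observed coordinate differences: Δφ = +0.00322°, Δλ = -0.00299°.
Converting to metres (1° lat = 111177 m, cos φ = 0.540030): observed ΔN = 358.0 m, observed ΔE = -179.5 m.
Subtracting the expected shift leaves a residual of 358.0 − (341.6) = 16.4 m north and -179.5 − (-192.2) = 12.7 m east.
Residual distance = √(16.4² + 12.7²) = 20.7 m.

21 m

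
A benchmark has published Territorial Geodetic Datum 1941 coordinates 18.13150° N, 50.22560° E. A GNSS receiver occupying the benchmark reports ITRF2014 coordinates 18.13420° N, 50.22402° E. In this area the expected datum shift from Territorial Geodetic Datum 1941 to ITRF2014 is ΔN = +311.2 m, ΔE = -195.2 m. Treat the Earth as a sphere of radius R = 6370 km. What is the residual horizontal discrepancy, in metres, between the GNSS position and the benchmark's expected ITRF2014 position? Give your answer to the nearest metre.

Observed coordinate differences: Δφ = +0.00270°, Δλ = -0.00158°.
Converting to metres (1° lat = 111177 m, cos φ = 0.950345): observed ΔN = 300.2 m, observed ΔE = -166.9 m.
Subtracting the expected shift leaves a residual of 300.2 − (311.2) = -11.0 m north and -166.9 − (-195.2) = 28.3 m east.
Residual distance = √((-11.0)² + 28.3²) = 30.3 m.

30 m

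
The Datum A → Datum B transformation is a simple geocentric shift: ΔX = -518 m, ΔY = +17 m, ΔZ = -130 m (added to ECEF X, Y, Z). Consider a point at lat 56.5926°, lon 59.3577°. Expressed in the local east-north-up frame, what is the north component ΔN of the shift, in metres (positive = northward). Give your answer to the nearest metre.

ΔN = 137 m

At φ = 56.5926°, λ = 59.3577°: sin φ = 0.834777, cos φ = 0.550589, sin λ = 0.860366, cos λ = 0.509677.
ΔN = −sin φ cos λ·ΔX − sin φ sin λ·ΔY + cos φ·ΔZ = −(0.834777)(0.509677)(-518) − (0.834777)(0.860366)(17) + (0.550589)(-130) = 136.61 m.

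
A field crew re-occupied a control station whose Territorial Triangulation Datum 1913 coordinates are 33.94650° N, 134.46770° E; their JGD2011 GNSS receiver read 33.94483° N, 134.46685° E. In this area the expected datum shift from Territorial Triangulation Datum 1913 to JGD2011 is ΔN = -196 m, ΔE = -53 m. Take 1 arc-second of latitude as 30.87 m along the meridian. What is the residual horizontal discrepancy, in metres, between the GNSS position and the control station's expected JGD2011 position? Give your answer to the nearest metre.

27 m

Observed coordinate differences: Δφ = -0.00167°, Δλ = -0.00085°.
Converting to metres (1° lat = 111132 m, cos φ = 0.829559): observed ΔN = -185.6 m, observed ΔE = -78.4 m.
Subtracting the expected shift leaves a residual of -185.6 − (-196) = 10.4 m north and -78.4 − (-53) = -25.4 m east.
Residual distance = √(10.4² + (-25.4)²) = 27.4 m.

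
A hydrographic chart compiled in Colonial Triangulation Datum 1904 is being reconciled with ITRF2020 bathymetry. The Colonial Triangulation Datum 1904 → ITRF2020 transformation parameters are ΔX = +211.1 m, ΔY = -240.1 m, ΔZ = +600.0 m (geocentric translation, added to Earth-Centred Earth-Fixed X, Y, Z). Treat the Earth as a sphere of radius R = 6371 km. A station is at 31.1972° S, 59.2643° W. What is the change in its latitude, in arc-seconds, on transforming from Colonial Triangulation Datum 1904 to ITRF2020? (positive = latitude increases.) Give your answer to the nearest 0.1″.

sin φ = -0.517985, cos φ = 0.855390, sin λ = -0.859534, cos λ = 0.511079.
North component: ΔN = −sin φ cos λ·ΔX − sin φ sin λ·ΔY + cos φ·ΔZ = −(-0.517985)(0.511079)(211.1) − (-0.517985)(-0.859534)(-240.1) + (0.855390)(600.0) = 676.02 m.
1° of latitude spans πR/180 = 111195 m, so Δφ = 676.02 / 111195 × 3600 = 21.886″.

Δφ = 21.9″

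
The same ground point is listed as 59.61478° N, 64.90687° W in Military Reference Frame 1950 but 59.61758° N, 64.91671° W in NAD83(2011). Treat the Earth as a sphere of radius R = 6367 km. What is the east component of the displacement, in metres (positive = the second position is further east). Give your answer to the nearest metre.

ΔE = -553 m

Δφ = 59.61758° − 59.61478° = +0.00280°; Δλ = -64.91671° − -64.90687° = -0.00984°.
1° along a meridian = πR/180 = 111125 m.
ΔN = Δφ × 111125 = 311.2 m; ΔE = Δλ × 111125 × cos(59.61478°) = -0.00984 × 111125 × 0.505811 = -553.1 m.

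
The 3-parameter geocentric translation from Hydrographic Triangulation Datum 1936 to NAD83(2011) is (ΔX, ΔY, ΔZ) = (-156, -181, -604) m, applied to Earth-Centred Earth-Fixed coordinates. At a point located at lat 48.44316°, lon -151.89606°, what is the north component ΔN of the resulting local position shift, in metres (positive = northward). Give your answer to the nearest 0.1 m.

ΔN = -567.4 m

At φ = 48.44316°, λ = -151.89606°: sin φ = 0.748298, cos φ = 0.663363, sin λ = -0.471073, cos λ = -0.882094.
ΔN = −sin φ cos λ·ΔX − sin φ sin λ·ΔY + cos φ·ΔZ = −(0.748298)(-0.882094)(-156) − (0.748298)(-0.471073)(-181) + (0.663363)(-604) = -567.44 m.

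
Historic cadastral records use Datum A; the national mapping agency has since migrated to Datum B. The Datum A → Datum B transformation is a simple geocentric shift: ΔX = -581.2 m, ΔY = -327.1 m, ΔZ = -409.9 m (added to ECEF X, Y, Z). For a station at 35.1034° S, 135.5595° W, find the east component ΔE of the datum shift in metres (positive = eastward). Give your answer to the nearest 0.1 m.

The local east axis at (φ, λ) is (−sin λ, cos λ, 0), so ΔE = −sin(-135.5595°)·(-581.2) + cos(-135.5595°)·(-327.1) = -173.40 m.

ΔE = -173.4 m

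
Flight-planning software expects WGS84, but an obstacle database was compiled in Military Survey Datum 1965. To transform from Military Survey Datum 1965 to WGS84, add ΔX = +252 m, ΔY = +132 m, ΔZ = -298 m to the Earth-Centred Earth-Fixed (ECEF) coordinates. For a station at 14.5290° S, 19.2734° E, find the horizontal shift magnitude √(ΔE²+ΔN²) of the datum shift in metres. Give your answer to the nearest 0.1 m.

At φ = -14.5290°, λ = 19.2734°: sin φ = -0.250870, cos φ = 0.968021, sin λ = 0.330076, cos λ = 0.943954.
ΔE = −sin λ·ΔX + cos λ·ΔY = −(0.330076)·(252) + (0.943954)·(132) = 41.42 m.
ΔN = −sin φ cos λ·ΔX − sin φ sin λ·ΔY + cos φ·ΔZ = −(-0.250870)(0.943954)(252) − (-0.250870)(0.330076)(132) + (0.968021)(-298) = -217.86 m.
Horizontal magnitude = √(ΔE² + ΔN²) = √(41.42² + (-217.86)²) = 221.77 m.

221.8 m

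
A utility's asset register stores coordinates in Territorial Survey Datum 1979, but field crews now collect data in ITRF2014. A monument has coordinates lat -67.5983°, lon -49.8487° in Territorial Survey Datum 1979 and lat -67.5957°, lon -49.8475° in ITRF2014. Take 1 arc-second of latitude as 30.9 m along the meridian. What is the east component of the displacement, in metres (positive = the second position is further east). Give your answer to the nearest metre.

ΔE = 51 m

Δφ = -67.5957° − -67.5983° = +0.0026°; Δλ = -49.8475° − -49.8487° = +0.0012°.
1° of latitude = 3600 × 30.90 = 111240 m.
ΔN = Δφ × 111240 = 289.2 m; ΔE = Δλ × 111240 × cos(-67.5983°) = +0.0012 × 111240 × 0.381098 = 50.9 m.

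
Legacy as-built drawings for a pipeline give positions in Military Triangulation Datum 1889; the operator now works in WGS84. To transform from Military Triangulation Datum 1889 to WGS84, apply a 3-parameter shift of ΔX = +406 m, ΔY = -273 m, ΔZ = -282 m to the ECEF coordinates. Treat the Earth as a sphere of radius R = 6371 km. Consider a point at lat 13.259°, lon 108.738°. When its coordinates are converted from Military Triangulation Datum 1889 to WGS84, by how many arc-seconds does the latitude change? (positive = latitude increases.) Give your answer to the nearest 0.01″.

Δφ = -6.00″

sin φ = 0.229353, cos φ = 0.973343, sin λ = 0.946997, cos λ = -0.321241.
North component: ΔN = −sin φ cos λ·ΔX − sin φ sin λ·ΔY + cos φ·ΔZ = −(0.229353)(-0.321241)(406) − (0.229353)(0.946997)(-273) + (0.973343)(-282) = -185.27 m.
1° of latitude spans πR/180 = 111195 m, so Δφ = -185.27 / 111195 × 3600 = -5.998″.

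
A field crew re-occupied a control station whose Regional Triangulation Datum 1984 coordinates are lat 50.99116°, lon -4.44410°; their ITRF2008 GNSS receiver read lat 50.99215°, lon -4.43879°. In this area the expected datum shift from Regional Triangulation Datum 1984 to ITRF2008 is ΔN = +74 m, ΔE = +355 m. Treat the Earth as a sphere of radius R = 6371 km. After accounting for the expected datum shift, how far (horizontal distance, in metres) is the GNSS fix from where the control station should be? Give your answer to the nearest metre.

Observed coordinate differences: Δφ = +0.00099°, Δλ = +0.00531°.
Converting to metres (1° lat = 111195 m, cos φ = 0.629440): observed ΔN = 110.1 m, observed ΔE = 371.6 m.
Subtracting the expected shift leaves a residual of 110.1 − (74) = 36.1 m north and 371.6 − (355) = 16.6 m east.
Residual distance = √(36.1² + 16.6²) = 39.7 m.

40 m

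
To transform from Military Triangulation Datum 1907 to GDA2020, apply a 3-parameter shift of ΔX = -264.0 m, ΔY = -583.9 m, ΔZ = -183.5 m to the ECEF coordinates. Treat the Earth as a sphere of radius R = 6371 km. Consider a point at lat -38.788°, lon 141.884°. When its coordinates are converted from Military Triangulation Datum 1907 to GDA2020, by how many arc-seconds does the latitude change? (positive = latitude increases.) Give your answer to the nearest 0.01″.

Δφ = -7.73″

sin φ = -0.626441, cos φ = 0.779469, sin λ = 0.617256, cos λ = -0.786763.
North component: ΔN = −sin φ cos λ·ΔX − sin φ sin λ·ΔY + cos φ·ΔZ = −(-0.626441)(-0.786763)(-264.0) − (-0.626441)(0.617256)(-583.9) + (0.779469)(-183.5) = -238.70 m.
1° of latitude spans πR/180 = 111195 m, so Δφ = -238.70 / 111195 × 3600 = -7.728″.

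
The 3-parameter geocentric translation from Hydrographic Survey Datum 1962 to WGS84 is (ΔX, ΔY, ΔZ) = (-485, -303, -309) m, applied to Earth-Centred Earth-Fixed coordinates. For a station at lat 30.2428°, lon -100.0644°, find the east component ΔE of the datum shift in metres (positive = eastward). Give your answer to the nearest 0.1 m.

At φ = 30.2428°, λ = -100.0644°: sin φ = 0.503665, cos φ = 0.863899, sin λ = -0.984612, cos λ = -0.174755.
ΔE = −sin λ·ΔX + cos λ·ΔY = −(-0.984612)·(-485) + (-0.174755)·(-303) = -424.59 m.

ΔE = -424.6 m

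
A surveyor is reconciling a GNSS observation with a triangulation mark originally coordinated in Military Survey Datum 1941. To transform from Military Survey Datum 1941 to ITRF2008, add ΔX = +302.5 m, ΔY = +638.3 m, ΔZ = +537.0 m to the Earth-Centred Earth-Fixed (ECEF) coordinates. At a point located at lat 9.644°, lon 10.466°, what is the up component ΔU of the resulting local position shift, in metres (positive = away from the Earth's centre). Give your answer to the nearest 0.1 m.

ΔU = 497.5 m

At φ = 9.644°, λ = 10.466°: sin φ = 0.167526, cos φ = 0.985868, sin λ = 0.181652, cos λ = 0.983363.
ΔU = cos φ cos λ·ΔX + cos φ sin λ·ΔY + sin φ·ΔZ = (0.985868)(0.983363)(302.5) + (0.985868)(0.181652)(638.3) + (0.167526)(537.0) = 497.53 m.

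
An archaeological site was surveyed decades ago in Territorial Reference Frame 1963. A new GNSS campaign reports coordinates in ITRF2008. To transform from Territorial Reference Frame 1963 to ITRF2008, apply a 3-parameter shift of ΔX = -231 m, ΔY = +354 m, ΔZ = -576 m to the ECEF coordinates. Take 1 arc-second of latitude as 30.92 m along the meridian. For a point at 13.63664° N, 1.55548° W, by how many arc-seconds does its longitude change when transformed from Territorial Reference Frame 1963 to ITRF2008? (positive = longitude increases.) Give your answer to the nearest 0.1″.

sin φ = 0.235764, cos φ = 0.971810, sin λ = -0.027145, cos λ = 0.999632.
East component: ΔE = −sin λ·ΔX + cos λ·ΔY = −(-0.027145)(-231) + (0.999632)(354) = 347.60 m.
1° of latitude spans 3600 × 30.92 = 111312 m; at latitude φ, 1° of longitude spans that × cos φ = 108174.2 m, so Δλ = 347.60 / 108174.2 × 3600 = 11.568″.

Δλ = 11.6″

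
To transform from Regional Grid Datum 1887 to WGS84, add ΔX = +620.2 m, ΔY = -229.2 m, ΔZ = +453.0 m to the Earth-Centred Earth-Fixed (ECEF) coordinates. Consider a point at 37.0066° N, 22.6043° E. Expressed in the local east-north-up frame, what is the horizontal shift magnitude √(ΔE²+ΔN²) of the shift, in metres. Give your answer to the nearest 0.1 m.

455.4 m

The local east axis at (φ, λ) is (−sin λ, cos λ, 0), so ΔE = −sin(22.6043°)·620.2 + cos(22.6043°)·(-229.2) = -449.98 m.
The local north axis is (−sin φ cos λ, −sin φ sin λ, cos φ), giving ΔN = -344.626 + 53.026 + 361.750 = 70.15 m.
Horizontal magnitude = √(ΔE² + ΔN²) = √((-449.98)² + 70.15²) = 455.41 m.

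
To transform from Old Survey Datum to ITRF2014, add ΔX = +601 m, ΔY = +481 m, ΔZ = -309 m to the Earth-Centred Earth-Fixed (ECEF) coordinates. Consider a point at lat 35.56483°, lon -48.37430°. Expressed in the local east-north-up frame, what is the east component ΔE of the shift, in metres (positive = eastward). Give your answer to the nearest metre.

At φ = 35.56483°, λ = -48.37430°: sin φ = 0.581624, cos φ = 0.813458, sin λ = -0.747500, cos λ = 0.664262.
ΔE = −sin λ·ΔX + cos λ·ΔY = −(-0.747500)·(601) + (0.664262)·(481) = 768.76 m.

ΔE = 769 m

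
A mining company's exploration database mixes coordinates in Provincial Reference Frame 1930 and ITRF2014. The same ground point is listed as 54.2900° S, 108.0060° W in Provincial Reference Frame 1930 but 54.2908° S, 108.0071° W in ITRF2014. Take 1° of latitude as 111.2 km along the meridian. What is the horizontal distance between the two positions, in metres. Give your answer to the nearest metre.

Δφ = -54.2908° − -54.2900° = -0.0008°; Δλ = -108.0071° − -108.0060° = -0.0011°.
ΔN = Δφ × 111200 = -89.0 m; ΔE = Δλ × 111200 × cos(-54.2900°) = -0.0011 × 111200 × 0.583683 = -71.4 m.
Distance = √(ΔE² + ΔN²) = √((-71.4)² + (-89.0)²) = 114.1 m.

114 m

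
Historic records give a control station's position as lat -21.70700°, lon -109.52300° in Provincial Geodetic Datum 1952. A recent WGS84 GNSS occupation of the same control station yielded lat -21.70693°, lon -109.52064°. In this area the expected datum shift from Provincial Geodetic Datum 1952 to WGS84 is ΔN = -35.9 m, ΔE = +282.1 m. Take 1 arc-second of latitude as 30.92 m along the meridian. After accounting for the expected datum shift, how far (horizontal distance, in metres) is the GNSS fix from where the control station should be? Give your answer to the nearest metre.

58 m

Observed coordinate differences: Δφ = +0.00007°, Δλ = +0.00236°.
Converting to metres (1° lat = 111312 m, cos φ = 0.929087): observed ΔN = 7.8 m, observed ΔE = 244.1 m.
Subtracting the expected shift leaves a residual of 7.8 − (-35.9) = 43.7 m north and 244.1 − (282.1) = -38.0 m east.
Residual distance = √(43.7² + (-38.0)²) = 57.9 m.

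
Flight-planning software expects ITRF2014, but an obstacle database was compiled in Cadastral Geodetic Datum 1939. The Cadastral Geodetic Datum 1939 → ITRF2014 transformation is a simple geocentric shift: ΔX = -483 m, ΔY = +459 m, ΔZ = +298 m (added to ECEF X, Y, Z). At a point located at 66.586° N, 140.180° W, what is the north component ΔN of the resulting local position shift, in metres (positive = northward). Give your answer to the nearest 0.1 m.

ΔN = 47.7 m

The local north axis is (−sin φ cos λ, −sin φ sin λ, cos φ), giving ΔN = -340.426 + 269.730 + 118.417 = 47.72 m.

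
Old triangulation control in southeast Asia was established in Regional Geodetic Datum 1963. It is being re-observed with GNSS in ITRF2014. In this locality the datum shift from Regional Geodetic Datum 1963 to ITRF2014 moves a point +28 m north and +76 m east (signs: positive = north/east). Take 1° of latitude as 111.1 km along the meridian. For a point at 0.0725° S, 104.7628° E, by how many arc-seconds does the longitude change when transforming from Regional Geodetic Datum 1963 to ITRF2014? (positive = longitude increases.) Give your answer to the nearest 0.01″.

At latitude -0.0725°, cos φ = 0.999999.
1° of longitude at this latitude = 111.1 × cos φ = 111.10 km, so Δλ = 76.0 / 111099.9 = 0.0006841° = 2.463″.

Δλ = 2.46″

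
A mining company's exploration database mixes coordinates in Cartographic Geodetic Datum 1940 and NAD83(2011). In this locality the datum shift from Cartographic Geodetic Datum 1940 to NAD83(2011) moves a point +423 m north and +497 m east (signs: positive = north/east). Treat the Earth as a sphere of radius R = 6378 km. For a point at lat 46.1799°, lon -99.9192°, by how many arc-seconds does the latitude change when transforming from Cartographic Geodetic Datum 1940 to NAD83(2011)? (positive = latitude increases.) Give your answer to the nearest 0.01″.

On a sphere of radius R, 1 rad of latitude = R, so Δφ = ΔN / R = 423.0 / 6378000 = 6.6322e-05 rad = 13.680″.

Δφ = 13.68″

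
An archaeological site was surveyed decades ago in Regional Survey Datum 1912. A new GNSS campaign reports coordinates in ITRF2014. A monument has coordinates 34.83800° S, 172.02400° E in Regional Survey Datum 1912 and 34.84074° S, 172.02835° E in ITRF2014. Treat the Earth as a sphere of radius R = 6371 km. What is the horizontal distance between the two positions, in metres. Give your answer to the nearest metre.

500 m

Δφ = -34.84074° − -34.83800° = -0.00274°; Δλ = 172.02835° − 172.02400° = +0.00435°.
1° along a meridian = πR/180 = 111195 m.
ΔN = Δφ × 111195 = -304.7 m; ΔE = Δλ × 111195 × cos(-34.83800°) = +0.00435 × 111195 × 0.820771 = 397.0 m.
Distance = √(ΔE² + ΔN²) = √(397.0² + (-304.7)²) = 500.4 m.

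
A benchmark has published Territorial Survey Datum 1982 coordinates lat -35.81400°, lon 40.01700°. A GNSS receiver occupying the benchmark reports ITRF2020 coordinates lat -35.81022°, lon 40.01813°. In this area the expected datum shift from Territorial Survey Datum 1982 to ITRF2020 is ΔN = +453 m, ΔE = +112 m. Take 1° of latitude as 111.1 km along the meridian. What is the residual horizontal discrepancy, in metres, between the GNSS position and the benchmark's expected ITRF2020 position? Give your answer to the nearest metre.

35 m

Observed coordinate differences: Δφ = +0.00378°, Δλ = +0.00113°.
Converting to metres (1° lat = 111100 m, cos φ = 0.810921): observed ΔN = 420.0 m, observed ΔE = 101.8 m.
Subtracting the expected shift leaves a residual of 420.0 − (453) = -33.0 m north and 101.8 − (112) = -10.2 m east.
Residual distance = √((-33.0)² + (-10.2)²) = 34.6 m.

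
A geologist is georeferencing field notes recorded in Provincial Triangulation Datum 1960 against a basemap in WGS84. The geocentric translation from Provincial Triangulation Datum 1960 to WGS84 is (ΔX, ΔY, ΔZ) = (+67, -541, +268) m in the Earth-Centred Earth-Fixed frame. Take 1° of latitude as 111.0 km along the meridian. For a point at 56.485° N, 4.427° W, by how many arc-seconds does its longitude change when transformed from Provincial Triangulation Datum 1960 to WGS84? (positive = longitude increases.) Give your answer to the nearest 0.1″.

sin φ = 0.833741, cos φ = 0.552155, sin λ = -0.077189, cos λ = 0.997016.
East component: ΔE = −sin λ·ΔX + cos λ·ΔY = −(-0.077189)(67) + (0.997016)(-541) = -534.21 m.
1° of latitude spans 111000 m; at latitude φ, 1° of longitude spans that × cos φ = 61289.2 m, so Δλ = -534.21 / 61289.2 × 3600 = -31.379″.

Δλ = -31.4″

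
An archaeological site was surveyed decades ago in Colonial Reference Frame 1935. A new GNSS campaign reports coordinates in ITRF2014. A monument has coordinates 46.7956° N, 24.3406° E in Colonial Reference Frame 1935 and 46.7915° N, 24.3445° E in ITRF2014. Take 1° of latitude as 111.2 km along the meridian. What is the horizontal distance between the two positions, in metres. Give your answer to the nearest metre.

Δφ = 46.7915° − 46.7956° = -0.0041°; Δλ = 24.3445° − 24.3406° = +0.0039°.
ΔN = Δφ × 111200 = -455.9 m; ΔE = Δλ × 111200 × cos(46.7956°) = +0.0039 × 111200 × 0.684603 = 296.9 m.
Distance = √(ΔE² + ΔN²) = √(296.9² + (-455.9)²) = 544.1 m.

544 m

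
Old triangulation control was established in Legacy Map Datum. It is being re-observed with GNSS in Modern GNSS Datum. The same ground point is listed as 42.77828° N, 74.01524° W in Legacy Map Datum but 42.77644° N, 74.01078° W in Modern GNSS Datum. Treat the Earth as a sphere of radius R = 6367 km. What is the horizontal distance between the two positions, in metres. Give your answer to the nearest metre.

Δφ = 42.77644° − 42.77828° = -0.00184°; Δλ = -74.01078° − -74.01524° = +0.00446°.
1° along a meridian = πR/180 = 111125 m.
ΔN = Δφ × 111125 = -204.5 m; ΔE = Δλ × 111125 × cos(42.77828°) = +0.00446 × 111125 × 0.733987 = 363.8 m.
Distance = √(ΔE² + ΔN²) = √(363.8² + (-204.5)²) = 417.3 m.

417 m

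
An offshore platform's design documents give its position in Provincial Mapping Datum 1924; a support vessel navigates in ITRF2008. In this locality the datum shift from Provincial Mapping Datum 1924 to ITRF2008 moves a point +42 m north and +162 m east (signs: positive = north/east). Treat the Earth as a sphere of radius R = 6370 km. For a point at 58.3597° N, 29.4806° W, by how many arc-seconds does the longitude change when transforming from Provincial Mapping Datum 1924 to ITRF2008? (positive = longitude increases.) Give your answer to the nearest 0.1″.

At latitude 58.3597°, cos φ = 0.524585.
One radian of longitude at latitude φ spans R cos φ, so Δλ = ΔE / (R cos φ) = 162.0 / (6370000 × 0.524585) = 4.8480e-05 rad = 10.000″.

Δλ = 10.0″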